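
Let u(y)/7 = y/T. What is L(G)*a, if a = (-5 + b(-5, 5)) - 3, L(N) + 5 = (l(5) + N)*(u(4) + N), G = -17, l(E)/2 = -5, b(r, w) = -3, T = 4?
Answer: -2915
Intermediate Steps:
l(E) = -10 (l(E) = 2*(-5) = -10)
u(y) = 7*y/4 (u(y) = 7*(y/4) = 7*y/4)
L(N) = -5 + (-10 + N)*(7 + N) (L(N) = -5 + (-10 + N)*((7/4)*4 + N) = -5 + (-10 + N)*(7 + N))
a = -11 (a = (-5 - 3) - 3 = -8 - 3 = -11)
L(G)*a = (-75 + (-17)**2 - 3*(-17))*(-11) = (-75 + 289 + 51)*(-11) = 265*(-11) = -2915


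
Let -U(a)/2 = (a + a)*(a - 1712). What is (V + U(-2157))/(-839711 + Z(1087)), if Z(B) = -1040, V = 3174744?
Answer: 30206988/840751 ≈ 35.929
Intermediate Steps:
U(a) = -4*a*(-1712 + a) (U(a) = -2*(a + a)*(a - 1712) = -2*2*a*(-1712 + a) = -4*a*(-1712 + a))
(V + U(-2157))/(-839711 + Z(1087)) = (3174744 + 4*(-2157)*(1712 - 1*(-2157)))/(-839711 - 1040) = (3174744 + 4*(-2157)*(1712 + 2157))/(-840751) = (3174744 + 4*(-2157)*3869)*(-1/840751) = (3174744 - 33381732)*(-1/840751) = -30206988*(-1/840751) = 30206988/840751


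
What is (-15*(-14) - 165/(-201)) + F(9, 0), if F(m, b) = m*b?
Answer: 14125/67 ≈ 210.82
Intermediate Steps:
F(m, b) = b*m
(-15*(-14) - 165/(-201)) + F(9, 0) = (-15*(-14) - 165/(-201)) + 0*9 = (210 - 165*(-1/201)) + 0 = (210 + 55/67) + 0 = 14125/67 + 0 = 14125/67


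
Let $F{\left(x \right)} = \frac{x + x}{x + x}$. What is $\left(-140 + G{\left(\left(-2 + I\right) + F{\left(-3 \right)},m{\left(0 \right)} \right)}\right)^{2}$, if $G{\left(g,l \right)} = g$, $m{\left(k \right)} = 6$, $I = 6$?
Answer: $18225$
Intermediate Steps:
$F{\left(x \right)} = 1$ ($F{\left(x \right)} = \frac{2 x}{2 x} = 2 x \frac{1}{2 x} = 1$)
$\left(-140 + G{\left(\left(-2 + I\right) + F{\left(-3 \right)},m{\left(0 \right)} \right)}\right)^{2} = \left(-140 + \left(\left(-2 + 6\right) + 1\right)\right)^{2} = \left(-140 + \left(4 + 1\right)\right)^{2} = \left(-140 + 5\right)^{2} = \left(-135\right)^{2} = 18225$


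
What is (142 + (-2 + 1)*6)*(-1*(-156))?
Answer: 21216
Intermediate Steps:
(142 + (-2 + 1)*6)*(-1*(-156)) = (142 - 1*6)*156 = (142 - 6)*156 = 136*156 = 21216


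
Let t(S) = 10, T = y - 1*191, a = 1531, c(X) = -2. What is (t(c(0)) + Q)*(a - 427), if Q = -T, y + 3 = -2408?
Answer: 2883648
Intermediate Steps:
y = -2411 (y = -3 - 2408 = -2411)
T = -2602 (T = -2411 - 1*191 = -2411 - 191 = -2602)
Q = 2602 (Q = -1*(-2602) = 2602)
(t(c(0)) + Q)*(a - 427) = (10 + 2602)*(1531 - 427) = 2612*1104 = 2883648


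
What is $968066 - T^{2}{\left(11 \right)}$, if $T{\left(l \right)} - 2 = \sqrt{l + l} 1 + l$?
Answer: $967875 - 26 \sqrt{22} \approx 9.6775 \cdot 10^{5}$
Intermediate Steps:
$T{\left(l \right)} = 2 + l + \sqrt{2} \sqrt{l}$ ($T{\left(l \right)} = 2 + \left(\sqrt{l + l} 1 + l\right) = 2 + \left(\sqrt{2 l} 1 + l\right) = 2 + \left(\sqrt{2} \sqrt{l} 1 + l\right) = 2 + \left(\sqrt{2} \sqrt{l} + l\right) = 2 + \left(l + \sqrt{2} \sqrt{l}\right) = 2 + l + \sqrt{2} \sqrt{l}$)
$968066 - T^{2}{\left(11 \right)} = 968066 - \left(2 + 11 + \sqrt{2} \sqrt{11}\right)^{2} = 968066 - \left(2 + 11 + \sqrt{22}\right)^{2} = 968066 - \left(13 + \sqrt{22}\right)^{2}$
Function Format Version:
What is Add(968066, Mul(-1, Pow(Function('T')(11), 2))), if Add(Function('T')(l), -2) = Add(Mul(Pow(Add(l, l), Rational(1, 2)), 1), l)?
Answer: Add(967875, Mul(-26, Pow(22, Rational(1, 2)))) ≈ 9.6775e+5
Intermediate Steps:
Function('T')(l) = Add(2, l, Mul(Pow(2, Rational(1, 2)), Pow(l, Rational(1, 2)))) (Function('T')(l) = Add(2, Add(Mul(Pow(Add(l, l), Rational(1, 2)), 1), l)) = Add(2, Add(Mul(Pow(Mul(2, l), Rational(1, 2)), 1), l)) = Add(2, Add(Mul(Mul(Pow(2, Rational(1, 2)), Pow(l, Rational(1, 2))), 1), l)) = Add(2, Add(Mul(Pow(2, Rational(1, 2)), Pow(l, Rational(1, 2))), l)) = Add(2, Add(l, Mul(Pow(2, Rational(1, 2)), Pow(l, Rational(1, 2))))) = Add(2, l, Mul(Pow(2, Rational(1, 2)), Pow(l, Rational(1, 2)))))
Add(968066, Mul(-1, Pow(Function('T')(11), 2))) = Add(968066, Mul(-1, Pow(Add(2, 11, Mul(Pow(2, Rational(1, 2)), Pow(11, Rational(1, 2)))), 2))) = Add(968066, Mul(-1, Pow(Add(2, 11, Pow(22, Rational(1, 2))), 2))) = Add(968066, Mul(-1, Pow(Add(13, Pow(22, Rational(1, 2))), 2)))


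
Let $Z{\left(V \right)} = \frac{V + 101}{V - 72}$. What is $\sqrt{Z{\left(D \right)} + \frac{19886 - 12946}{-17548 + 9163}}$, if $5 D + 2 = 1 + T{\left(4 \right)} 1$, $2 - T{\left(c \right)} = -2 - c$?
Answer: $\frac{2 i \sqrt{199584618207}}{591981} \approx 1.5093 i$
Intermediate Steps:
$T{\left(c \right)} = 4 + c$ ($T{\left(c \right)} = 2 - \left(-2 - c\right) = 2 + \left(2 + c\right) = 4 + c$)
$D = \frac{7}{5}$ ($D = - \frac{2}{5} + \frac{1 + \left(4 + 4\right) 1}{5} = - \frac{2}{5} + \frac{1 + 8 \cdot 1}{5} = - \frac{2}{5} + \frac{1 + 8}{5} = - \frac{2}{5} + \frac{1}{5} \cdot 9 = - \frac{2}{5} + \frac{9}{5} = \frac{7}{5} \approx 1.4$)
$Z{\left(V \right)} = \frac{101 + V}{-72 + V}$
$\sqrt{Z{\left(D \right)} + \frac{19886 - 12946}{-17548 + 9163}} = \sqrt{\frac{101 + \frac{7}{5}}{-72 + \frac{7}{5}} + \frac{19886 - 12946}{-17548 + 9163}} = \sqrt{\frac{1}{- \frac{353}{5}} \cdot \frac{512}{5} + \frac{6940}{-8385}} = \sqrt{\left(- \frac{5}{353}\right) \frac{512}{5} + 6940 \left(- \frac{1}{8385}\right)} = \sqrt{- \frac{512}{353} - \frac{1388}{1677}} = \sqrt{- \frac{1348588}{591981}} = \frac{2 i \sqrt{199584618207}}{591981}$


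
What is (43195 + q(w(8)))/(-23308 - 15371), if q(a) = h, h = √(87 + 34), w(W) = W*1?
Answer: -14402/12893 ≈ -1.1170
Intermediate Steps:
w(W) = W
h = 11 (h = √121 = 11)
q(a) = 11
(43195 + q(w(8)))/(-23308 - 15371) = (43195 + 11)/(-23308 - 15371) = 43206/(-38679) = 43206*(-1/38679) = -14402/12893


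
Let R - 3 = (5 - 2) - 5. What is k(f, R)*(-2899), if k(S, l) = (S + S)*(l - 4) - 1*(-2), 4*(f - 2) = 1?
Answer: 66677/2 ≈ 33339.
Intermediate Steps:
f = 9/4 (f = 2 + (¼)*1 = 2 + ¼ = 9/4 ≈ 2.2500)
R = 1 (R = 3 + ((5 - 2) - 5) = 3 + (3 - 5) = 3 - 2 = 1)
k(S, l) = 2 + 2*S*(-4 + l) (k(S, l) = (2*S)*(-4 + l) + 2 = 2*S*(-4 + l) + 2 = 2 + 2*S*(-4 + l))
k(f, R)*(-2899) = (2 - 8*9/4 + 2*(9/4)*1)*(-2899) = (2 - 18 + 9/2)*(-2899) = -23/2*(-2899) = 66677/2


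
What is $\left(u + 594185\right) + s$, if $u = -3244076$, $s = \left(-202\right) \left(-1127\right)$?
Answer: $-2422237$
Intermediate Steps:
$s = 227654$
$\left(u + 594185\right) + s = \left(-3244076 + 594185\right) + 227654 = -2649891 + 227654 = -2422237$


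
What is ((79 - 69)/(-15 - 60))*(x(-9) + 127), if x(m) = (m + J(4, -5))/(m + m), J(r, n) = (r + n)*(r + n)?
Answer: -2294/135 ≈ -16.993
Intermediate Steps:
J(r, n) = (n + r)**2 (J(r, n) = (n + r)*(n + r) = (n + r)**2)
x(m) = (1 + m)/(2*m) (x(m) = (m + (-5 + 4)**2)/(m + m) = (m + (-1)**2)/((2*m)) = (m + 1)*(1/(2*m)) = (1 + m)*(1/(2*m)) = (1 + m)/(2*m))
((79 - 69)/(-15 - 60))*(x(-9) + 127) = ((79 - 69)/(-15 - 60))*((1/2)*(1 - 9)/(-9) + 127) = (10/(-75))*((1/2)*(-1/9)*(-8) + 127) = (10*(-1/75))*(4/9 + 127) = -2/15*1147/9 = -2294/135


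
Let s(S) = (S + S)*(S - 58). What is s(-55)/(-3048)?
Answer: -6215/1524 ≈ -4.0781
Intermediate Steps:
s(S) = 2*S*(-58 + S) (s(S) = (2*S)*(-58 + S) = 2*S*(-58 + S))
s(-55)/(-3048) = (2*(-55)*(-58 - 55))/(-3048) = (2*(-55)*(-113))*(-1/3048) = 12430*(-1/3048) = -6215/1524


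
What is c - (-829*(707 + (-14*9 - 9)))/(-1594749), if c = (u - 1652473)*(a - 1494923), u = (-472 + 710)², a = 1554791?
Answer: -11720066857775432/122673 ≈ -9.5539e+10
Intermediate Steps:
u = 56644 (u = 238² = 56644)
c = -95539090572 (c = (56644 - 1652473)*(1554791 - 1494923) = -1595829*59868 = -95539090572)
c - (-829*(707 + (-14*9 - 9)))/(-1594749) = -95539090572 - (-829*(707 + (-14*9 - 9)))/(-1594749) = -95539090572 - (-829*(707 + (-126 - 9)))*(-1)/1594749 = -95539090572 - (-829*(707 - 135))*(-1)/1594749 = -95539090572 - (-829*572)*(-1)/1594749 = -95539090572 - (-474188)*(-1)/1594749 = -95539090572 - 1*36476/122673 = -95539090572 - 36476/122673 = -11720066857775432/122673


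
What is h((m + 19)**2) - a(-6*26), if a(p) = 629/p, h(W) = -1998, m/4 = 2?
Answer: -311059/156 ≈ -1994.0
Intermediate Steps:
m = 8 (m = 4*2 = 8)
h((m + 19)**2) - a(-6*26) = -1998 - 629/((-6*26)) = -1998 - 629/(-156) = -1998 - 629*(-1)/156 = -1998 - 1*(-629/156) = -1998 + 629/156 = -311059/156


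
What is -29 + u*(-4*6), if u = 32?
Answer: -797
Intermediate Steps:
-29 + u*(-4*6) = -29 + 32*(-4*6) = -29 + 32*(-24) = -29 - 768 = -797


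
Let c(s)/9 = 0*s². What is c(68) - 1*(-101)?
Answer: 101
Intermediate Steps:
c(s) = 0 (c(s) = 9*(0*s²) = 9*0 = 0)
c(68) - 1*(-101) = 0 - 1*(-101) = 0 + 101 = 101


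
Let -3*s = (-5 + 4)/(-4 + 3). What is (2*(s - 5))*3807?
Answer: -40608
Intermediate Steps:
s = -⅓ (s = -(-5 + 4)/(3*(-4 + 3)) = -(-1)/(3*(-1)) = -(-1)*(-1)/3 = -⅓*1 = -⅓ ≈ -0.33333)
(2*(s - 5))*3807 = (2*(-⅓ - 5))*3807 = (2*(-16/3))*3807 = -32/3*3807 = -40608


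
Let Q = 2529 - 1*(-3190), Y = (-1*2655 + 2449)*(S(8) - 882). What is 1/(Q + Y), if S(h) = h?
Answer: 1/185763 ≈ 5.3832e-6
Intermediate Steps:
Y = 180044 (Y = (-1*2655 + 2449)*(8 - 882) = (-2655 + 2449)*(-874) = -206*(-874) = 180044)
Q = 5719 (Q = 2529 + 3190 = 5719)
1/(Q + Y) = 1/(5719 + 180044) = 1/185763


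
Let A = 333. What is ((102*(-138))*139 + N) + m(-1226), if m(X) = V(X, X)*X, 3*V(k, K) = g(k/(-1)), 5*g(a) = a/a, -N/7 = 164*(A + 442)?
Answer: -42695186/15 ≈ -2.8463e+6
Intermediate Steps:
N = -889700 (N = -1148*(333 + 442) = -1148*775 = -7*127100 = -889700)
g(a) = ⅕ (g(a) = (a/a)/5 = (⅕)*1 = ⅕)
V(k, K) = 1/15 (V(k, K) = (⅓)*(⅕) = 1/15)
m(X) = X/15
((102*(-138))*139 + N) + m(-1226) = ((102*(-138))*139 - 889700) + (1/15)*(-1226) = (-14076*139 - 889700) - 1226/15 = (-1956564 - 889700) - 1226/15 = -2846264 - 1226/15 = -42695186/15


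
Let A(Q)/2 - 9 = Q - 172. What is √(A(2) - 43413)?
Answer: I*√43735 ≈ 209.13*I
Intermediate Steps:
A(Q) = -326 + 2*Q (A(Q) = 18 + 2*(Q - 172) = 18 + 2*(-172 + Q) = 18 + (-344 + 2*Q) = -326 + 2*Q)
√(A(2) - 43413) = √((-326 + 2*2) - 43413) = √((-326 + 4) - 43413) = √(-322 - 43413) = √(-43735) = I*√43735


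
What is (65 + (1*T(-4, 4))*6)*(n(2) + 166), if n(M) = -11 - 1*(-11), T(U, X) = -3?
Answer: 7802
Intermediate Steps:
n(M) = 0 (n(M) = -11 + 11 = 0)
(65 + (1*T(-4, 4))*6)*(n(2) + 166) = (65 + (1*(-3))*6)*(0 + 166) = (65 - 3*6)*166 = (65 - 18)*166 = 47*166 = 7802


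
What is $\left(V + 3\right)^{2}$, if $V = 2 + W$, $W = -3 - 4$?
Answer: $4$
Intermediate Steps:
$W = -7$
$V = -5$ ($V = 2 - 7 = -5$)
$\left(V + 3\right)^{2} = \left(-5 + 3\right)^{2} = \left(-2\right)^{2} = 4$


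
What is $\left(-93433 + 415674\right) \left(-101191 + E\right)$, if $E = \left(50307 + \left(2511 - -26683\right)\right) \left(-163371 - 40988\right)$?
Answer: $-5235399917998050$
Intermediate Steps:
$E = -16246744859$ ($E = \left(50307 + \left(2511 + 26683\right)\right) \left(-204359\right) = \left(50307 + 29194\right) \left(-204359\right) = 79501 \left(-204359\right) = -16246744859$)
$\left(-93433 + 415674\right) \left(-101191 + E\right) = \left(-93433 + 415674\right) \left(-101191 - 16246744859\right) = 322241 \left(-16246846050\right) = -5235399917998050$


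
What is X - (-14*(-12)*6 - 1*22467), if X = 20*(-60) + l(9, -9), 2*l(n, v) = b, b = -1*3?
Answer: 40515/2 ≈ 20258.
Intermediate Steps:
b = -3
l(n, v) = -3/2 (l(n, v) = (½)*(-3) = -3/2)
X = -2403/2 (X = 20*(-60) - 3/2 = -1200 - 3/2 = -2403/2 ≈ -1201.5)
X - (-14*(-12)*6 - 1*22467) = -2403/2 - (-14*(-12)*6 - 1*22467) = -2403/2 - (168*6 - 22467) = -2403/2 - (1008 - 22467) = -2403/2 - 1*(-21459) = -2403/2 + 21459 = 40515/2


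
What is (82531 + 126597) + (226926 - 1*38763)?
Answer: 397291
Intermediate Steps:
(82531 + 126597) + (226926 - 1*38763) = 209128 + (226926 - 38763) = 209128 + 188163 = 397291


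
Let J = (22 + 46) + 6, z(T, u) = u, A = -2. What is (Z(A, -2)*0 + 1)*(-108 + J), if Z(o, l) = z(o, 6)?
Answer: -34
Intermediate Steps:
Z(o, l) = 6
J = 74 (J = 68 + 6 = 74)
(Z(A, -2)*0 + 1)*(-108 + J) = (6*0 + 1)*(-108 + 74) = (0 + 1)*(-34) = 1*(-34) = -34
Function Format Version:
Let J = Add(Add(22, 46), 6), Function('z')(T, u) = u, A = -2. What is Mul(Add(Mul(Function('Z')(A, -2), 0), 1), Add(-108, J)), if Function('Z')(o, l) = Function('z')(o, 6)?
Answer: -34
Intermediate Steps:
Function('Z')(o, l) = 6
J = 74 (J = Add(68, 6) = 74)
Mul(Add(Mul(Function('Z')(A, -2), 0), 1), Add(-108, J)) = Mul(Add(Mul(6, 0), 1), Add(-108, 74)) = Mul(Add(0, 1), -34) = Mul(1, -34) = -34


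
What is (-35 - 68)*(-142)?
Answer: 14626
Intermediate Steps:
(-35 - 68)*(-142) = -103*(-142) = 14626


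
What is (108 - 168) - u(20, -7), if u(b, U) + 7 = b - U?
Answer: -80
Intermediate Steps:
u(b, U) = -7 + b - U (u(b, U) = -7 + (b - U) = -7 + b - U)
(108 - 168) - u(20, -7) = (108 - 168) - (-7 + 20 - 1*(-7)) = -60 - (-7 + 20 + 7) = -60 - 1*20 = -60 - 20 = -80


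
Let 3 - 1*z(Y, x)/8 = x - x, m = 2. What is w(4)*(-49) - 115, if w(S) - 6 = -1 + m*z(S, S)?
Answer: -2712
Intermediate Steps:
z(Y, x) = 24 (z(Y, x) = 24 - 8*(x - x) = 24 - 8*0 = 24 + 0 = 24)
w(S) = 53 (w(S) = 6 + (-1 + 2*24) = 6 + (-1 + 48) = 6 + 47 = 53)
w(4)*(-49) - 115 = 53*(-49) - 115 = -2597 - 115 = -2712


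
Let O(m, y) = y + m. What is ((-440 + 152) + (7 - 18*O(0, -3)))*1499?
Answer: -340273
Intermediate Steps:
O(m, y) = m + y
((-440 + 152) + (7 - 18*O(0, -3)))*1499 = ((-440 + 152) + (7 - 18*(0 - 3)))*1499 = (-288 + (7 - 18*(-3)))*1499 = (-288 + (7 + 54))*1499 = (-288 + 61)*1499 = -227*1499 = -340273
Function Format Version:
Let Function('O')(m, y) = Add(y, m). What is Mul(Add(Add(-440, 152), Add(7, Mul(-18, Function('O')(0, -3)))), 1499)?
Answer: -340273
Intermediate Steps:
Function('O')(m, y) = Add(m, y)
Mul(Add(Add(-440, 152), Add(7, Mul(-18, Function('O')(0, -3)))), 1499) = Mul(Add(Add(-440, 152), Add(7, Mul(-18, Add(0, -3)))), 1499) = Mul(Add(-288, Add(7, Mul(-18, -3))), 1499) = Mul(Add(-288, Add(7, 54)), 1499) = Mul(Add(-288, 61), 1499) = Mul(-227, 1499) = -340273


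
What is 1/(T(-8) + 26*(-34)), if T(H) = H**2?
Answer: -1/820 ≈ -0.0012195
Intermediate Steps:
1/(T(-8) + 26*(-34)) = 1/((-8)**2 + 26*(-34)) = 1/(64 - 884) = 1/(-820) = -1/820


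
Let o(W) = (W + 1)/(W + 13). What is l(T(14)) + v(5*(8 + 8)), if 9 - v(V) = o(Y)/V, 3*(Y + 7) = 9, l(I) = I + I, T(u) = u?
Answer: 8881/240 ≈ 37.004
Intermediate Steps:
l(I) = 2*I
Y = -4 (Y = -7 + (⅓)*9 = -7 + 3 = -4)
o(W) = (1 + W)/(13 + W)
v(V) = 9 + 1/(3*V) (v(V) = 9 - (1 - 4)/(13 - 4)/V = 9 - -3/9/V = 9 - (⅑)*(-3)/V = 9 - (-1)/(3*V) = 9 + 1/(3*V))
l(T(14)) + v(5*(8 + 8)) = 2*14 + (9 + 1/(3*((5*(8 + 8))))) = 28 + (9 + 1/(3*((5*16)))) = 28 + (9 + (⅓)/80) = 28 + (9 + (⅓)*(1/80)) = 28 + (9 + 1/240) = 28 + 2161/240 = 8881/240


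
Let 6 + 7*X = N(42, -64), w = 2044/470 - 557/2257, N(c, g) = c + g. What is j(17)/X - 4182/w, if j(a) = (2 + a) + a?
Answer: -745897907/725253 ≈ -1028.5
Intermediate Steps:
j(a) = 2 + 2*a
w = 2175759/530395 (w = 2044*(1/470) - 557*1/2257 = 1022/235 - 557/2257 = 2175759/530395 ≈ 4.1021)
X = -4 (X = -6/7 + (42 - 64)/7 = -6/7 + (⅐)*(-22) = -6/7 - 22/7 = -4)
j(17)/X - 4182/w = (2 + 2*17)/(-4) - 4182/2175759/530395 = (2 + 34)*(-¼) - 4182*530395/2175759 = 36*(-¼) - 739370630/725253 = -9 - 739370630/725253 = -745897907/725253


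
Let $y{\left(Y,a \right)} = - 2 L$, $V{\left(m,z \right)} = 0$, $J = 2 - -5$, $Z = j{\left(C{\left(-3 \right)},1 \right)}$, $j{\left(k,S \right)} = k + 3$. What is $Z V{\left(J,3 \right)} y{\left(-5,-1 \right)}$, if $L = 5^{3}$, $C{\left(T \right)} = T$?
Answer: $0$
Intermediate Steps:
$j{\left(k,S \right)} = 3 + k$
$Z = 0$ ($Z = 3 - 3 = 0$)
$J = 7$ ($J = 2 + 5 = 7$)
$L = 125$
$y{\left(Y,a \right)} = -250$ ($y{\left(Y,a \right)} = \left(-2\right) 125 = -250$)
$Z V{\left(J,3 \right)} y{\left(-5,-1 \right)} = 0 \cdot 0 \left(-250\right) = 0 \left(-250\right) = 0$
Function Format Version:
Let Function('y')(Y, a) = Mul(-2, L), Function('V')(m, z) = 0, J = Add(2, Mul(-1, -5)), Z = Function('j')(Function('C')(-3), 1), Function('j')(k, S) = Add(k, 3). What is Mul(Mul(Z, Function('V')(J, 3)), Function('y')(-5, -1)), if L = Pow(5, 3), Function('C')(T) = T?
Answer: 0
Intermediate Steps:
Function('j')(k, S) = Add(3, k)
Z = 0 (Z = Add(3, -3) = 0)
J = 7 (J = Add(2, 5) = 7)
L = 125
Function('y')(Y, a) = -250 (Function('y')(Y, a) = Mul(-2, 125) = -250)
Mul(Mul(Z, Function('V')(J, 3)), Function('y')(-5, -1)) = Mul(Mul(0, 0), -250) = Mul(0, -250) = 0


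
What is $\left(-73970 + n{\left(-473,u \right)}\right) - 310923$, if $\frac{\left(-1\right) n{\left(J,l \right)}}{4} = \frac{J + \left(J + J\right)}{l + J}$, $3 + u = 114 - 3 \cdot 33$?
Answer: $- \frac{177441349}{461} \approx -3.8491 \cdot 10^{5}$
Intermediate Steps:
$u = 12$ ($u = -3 + \left(114 - 3 \cdot 33\right) = -3 + \left(114 - 99\right) = -3 + 15 = 12$)
$n{\left(J,l \right)} = - \frac{12 J}{J + l}$ ($n{\left(J,l \right)} = - 4 \frac{J + \left(J + J\right)}{l + J} = - 4 \frac{J + 2 J}{J + l} = - 4 \frac{3 J}{J + l} = - \frac{12 J}{J + l}$)
$\left(-73970 + n{\left(-473,u \right)}\right) - 310923 = \left(-73970 - - \frac{5676}{-473 + 12}\right) - 310923 = \left(-73970 - - \frac{5676}{-461}\right) - 310923 = \left(-73970 - \left(-5676\right) \left(- \frac{1}{461}\right)\right) - 310923 = \left(-73970 - \frac{5676}{461}\right) - 310923 = - \frac{34105846}{461} - 310923 = - \frac{177441349}{461}$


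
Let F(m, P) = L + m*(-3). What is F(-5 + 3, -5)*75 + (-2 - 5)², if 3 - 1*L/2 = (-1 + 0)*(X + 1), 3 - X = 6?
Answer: 649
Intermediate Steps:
X = -3 (X = 3 - 1*6 = 3 - 6 = -3)
L = 2 (L = 6 - 2*(-1 + 0)*(-3 + 1) = 6 - (-2)*(-2) = 6 - 2*2 = 6 - 4 = 2)
F(m, P) = 2 - 3*m (F(m, P) = 2 + m*(-3) = 2 - 3*m)
F(-5 + 3, -5)*75 + (-2 - 5)² = (2 - 3*(-5 + 3))*75 + (-2 - 5)² = (2 - 3*(-2))*75 + (-7)² = (2 + 6)*75 + 49 = 8*75 + 49 = 600 + 49 = 649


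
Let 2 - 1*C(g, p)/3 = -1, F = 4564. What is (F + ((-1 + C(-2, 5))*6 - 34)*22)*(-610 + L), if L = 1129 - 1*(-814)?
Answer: 6494376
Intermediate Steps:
L = 1943 (L = 1129 + 814 = 1943)
C(g, p) = 9 (C(g, p) = 6 - 3*(-1) = 6 + 3 = 9)
(F + ((-1 + C(-2, 5))*6 - 34)*22)*(-610 + L) = (4564 + ((-1 + 9)*6 - 34)*22)*(-610 + 1943) = (4564 + (8*6 - 34)*22)*1333 = (4564 + (48 - 34)*22)*1333 = (4564 + 14*22)*1333 = (4564 + 308)*1333 = 4872*1333 = 6494376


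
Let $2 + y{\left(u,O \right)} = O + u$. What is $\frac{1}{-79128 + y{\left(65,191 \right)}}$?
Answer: $- \frac{1}{78874} \approx -1.2678 \cdot 10^{-5}$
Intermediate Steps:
$y{\left(u,O \right)} = -2 + O + u$ ($y{\left(u,O \right)} = -2 + \left(O + u\right) = -2 + O + u$)
$\frac{1}{-79128 + y{\left(65,191 \right)}} = \frac{1}{-79128 + \left(-2 + 191 + 65\right)} = \frac{1}{-79128 + 254} = \frac{1}{-78874} = - \frac{1}{78874}$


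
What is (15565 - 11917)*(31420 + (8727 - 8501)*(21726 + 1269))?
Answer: 19072801920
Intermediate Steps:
(15565 - 11917)*(31420 + (8727 - 8501)*(21726 + 1269)) = 3648*(31420 + 226*22995) = 3648*(31420 + 5196870) = 3648*5228290 = 19072801920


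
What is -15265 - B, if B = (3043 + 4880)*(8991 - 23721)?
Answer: 116690525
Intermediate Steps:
B = -116705790 (B = 7923*(-14730) = -116705790)
-15265 - B = -15265 - 1*(-116705790) = -15265 + 116705790 = 116690525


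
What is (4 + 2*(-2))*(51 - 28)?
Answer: 0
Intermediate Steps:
(4 + 2*(-2))*(51 - 28) = (4 - 4)*23 = 0*23 = 0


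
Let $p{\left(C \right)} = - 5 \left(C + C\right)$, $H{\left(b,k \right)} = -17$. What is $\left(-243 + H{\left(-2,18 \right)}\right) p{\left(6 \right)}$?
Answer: $15600$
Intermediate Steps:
$p{\left(C \right)} = - 10 C$ ($p{\left(C \right)} = - 5 \cdot 2 C = - 10 C$)
$\left(-243 + H{\left(-2,18 \right)}\right) p{\left(6 \right)} = \left(-243 - 17\right) \left(\left(-10\right) 6\right) = \left(-260\right) \left(-60\right) = 15600$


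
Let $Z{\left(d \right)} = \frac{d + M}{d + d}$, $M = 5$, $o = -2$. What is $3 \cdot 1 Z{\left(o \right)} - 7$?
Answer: $- \frac{37}{4} \approx -9.25$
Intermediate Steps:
$Z{\left(d \right)} = \frac{5 + d}{2 d}$ ($Z{\left(d \right)} = \frac{d + 5}{d + d} = \frac{5 + d}{2 d}$)
$3 \cdot 1 Z{\left(o \right)} - 7 = 3 \cdot 1 \frac{5 - 2}{2 \left(-2\right)} - 7 = 3 \cdot \frac{1}{2} \left(- \frac{1}{2}\right) 3 - 7 = 3 \left(- \frac{3}{4}\right) - 7 = - \frac{9}{4} - 7 = - \frac{37}{4}$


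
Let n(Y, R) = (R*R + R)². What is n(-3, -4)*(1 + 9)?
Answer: 1440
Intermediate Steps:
n(Y, R) = (R + R²)² (n(Y, R) = (R² + R)² = (R + R²)²)
n(-3, -4)*(1 + 9) = ((-4)²*(1 - 4)²)*(1 + 9) = (16*(-3)²)*10 = (16*9)*10 = 144*10 = 1440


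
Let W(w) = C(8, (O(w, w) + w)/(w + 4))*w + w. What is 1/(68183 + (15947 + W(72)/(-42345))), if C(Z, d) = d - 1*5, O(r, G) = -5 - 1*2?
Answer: 89395/7520801828 ≈ 1.1886e-5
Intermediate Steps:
O(r, G) = -7 (O(r, G) = -5 - 2 = -7)
C(Z, d) = -5 + d (C(Z, d) = d - 5 = -5 + d)
W(w) = w + w*(-5 + (-7 + w)/(4 + w)) (W(w) = (-5 + (-7 + w)/(w + 4))*w + w = (-5 + (-7 + w)/(4 + w))*w + w = w*(-5 + (-7 + w)/(4 + w)) + w = w + w*(-5 + (-7 + w)/(4 + w)))
1/(68183 + (15947 + W(72)/(-42345))) = 1/(68183 + (15947 + (72*(-23 - 3*72)/(4 + 72))/(-42345))) = 1/(68183 + (15947 + (72*(-23 - 216)/76)*(-1/42345))) = 1/(68183 + (15947 + (72*(1/76)*(-239))*(-1/42345))) = 1/(68183 + (15947 - 4302/19*(-1/42345))) = 1/(68183 + (15947 + 478/89395)) = 1/(68183 + 1425582543/89395) = 1/(7520801828/89395) = 89395/7520801828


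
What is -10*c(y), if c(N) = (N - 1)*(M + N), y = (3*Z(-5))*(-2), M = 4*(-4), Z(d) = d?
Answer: -4060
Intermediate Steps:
M = -16
y = 30 (y = (3*(-5))*(-2) = -15*(-2) = 30)
c(N) = (-1 + N)*(-16 + N) (c(N) = (N - 1)*(-16 + N) = (-1 + N)*(-16 + N))
-10*c(y) = -10*(16 + 30**2 - 17*30) = -10*(16 + 900 - 510) = -10*406 = -4060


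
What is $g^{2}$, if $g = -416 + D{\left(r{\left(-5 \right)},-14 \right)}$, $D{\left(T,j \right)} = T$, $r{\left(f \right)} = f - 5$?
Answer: $181476$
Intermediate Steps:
$r{\left(f \right)} = -5 + f$
$g = -426$ ($g = -416 - 10 = -426$)
$g^{2} = \left(-426\right)^{2} = 181476$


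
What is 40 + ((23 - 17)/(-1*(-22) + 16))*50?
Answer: 910/19 ≈ 47.895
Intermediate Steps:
40 + ((23 - 17)/(-1*(-22) + 16))*50 = 40 + (6/(22 + 16))*50 = 40 + (6/38)*50 = 40 + (6*(1/38))*50 = 40 + (3/19)*50 = 40 + 150/19 = 910/19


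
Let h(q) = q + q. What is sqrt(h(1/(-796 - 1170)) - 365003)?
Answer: 5*I*sqrt(14107935394)/983 ≈ 604.15*I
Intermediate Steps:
h(q) = 2*q
sqrt(h(1/(-796 - 1170)) - 365003) = sqrt(2/(-796 - 1170) - 365003) = sqrt(2/(-1966) - 365003) = sqrt(2*(-1/1966) - 365003) = sqrt(-1/983 - 365003) = sqrt(-358797950/983) = 5*I*sqrt(14107935394)/983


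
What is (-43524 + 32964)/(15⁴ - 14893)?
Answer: -2640/8933 ≈ -0.29553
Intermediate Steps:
(-43524 + 32964)/(15⁴ - 14893) = -10560/(50625 - 14893) = -10560/35732 = -10560*1/35732 = -2640/8933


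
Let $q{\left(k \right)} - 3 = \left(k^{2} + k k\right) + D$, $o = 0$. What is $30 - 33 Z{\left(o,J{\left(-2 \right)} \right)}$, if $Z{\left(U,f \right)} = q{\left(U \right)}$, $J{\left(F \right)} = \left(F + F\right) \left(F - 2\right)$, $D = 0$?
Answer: $-69$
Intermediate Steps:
$J{\left(F \right)} = 2 F \left(-2 + F\right)$
$q{\left(k \right)} = 3 + 2 k^{2}$ ($q{\left(k \right)} = 3 + \left(\left(k^{2} + k k\right) + 0\right) = 3 + \left(\left(k^{2} + k^{2}\right) + 0\right) = 3 + \left(2 k^{2} + 0\right) = 3 + 2 k^{2}$)
$Z{\left(U,f \right)} = 3 + 2 U^{2}$
$30 - 33 Z{\left(o,J{\left(-2 \right)} \right)} = 30 - 33 \left(3 + 2 \cdot 0^{2}\right) = 30 - 33 \left(3 + 2 \cdot 0\right) = 30 - 33 \left(3 + 0\right) = 30 - 99 = -69$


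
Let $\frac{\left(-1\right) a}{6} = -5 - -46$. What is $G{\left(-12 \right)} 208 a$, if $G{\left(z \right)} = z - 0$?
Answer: $614016$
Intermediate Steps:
$G{\left(z \right)} = z$ ($G{\left(z \right)} = z + 0 = z$)
$a = -246$ ($a = - 6 \left(-5 - -46\right) = - 6 \left(-5 + 46\right) = \left(-6\right) 41 = -246$)
$G{\left(-12 \right)} 208 a = \left(-12\right) 208 \left(-246\right) = \left(-2496\right) \left(-246\right) = 614016$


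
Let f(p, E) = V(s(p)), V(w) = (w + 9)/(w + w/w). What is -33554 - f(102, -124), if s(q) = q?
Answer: -3456173/103 ≈ -33555.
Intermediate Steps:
V(w) = (9 + w)/(1 + w) (V(w) = (9 + w)/(w + 1) = (9 + w)/(1 + w))
f(p, E) = (9 + p)/(1 + p)
-33554 - f(102, -124) = -33554 - (9 + 102)/(1 + 102) = -33554 - 111/103 = -3456173/103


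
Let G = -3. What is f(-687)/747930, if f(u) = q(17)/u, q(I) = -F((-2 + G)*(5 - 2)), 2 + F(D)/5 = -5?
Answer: -7/102765582 ≈ -6.8116e-8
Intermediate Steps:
F(D) = -35 (F(D) = -10 + 5*(-5) = -10 - 25 = -35)
q(I) = 35 (q(I) = -1*(-35) = 35)
f(u) = 35/u
f(-687)/747930 = (35/(-687))/747930 = (35*(-1/687))*(1/747930) = -35/687*1/747930 = -7/102765582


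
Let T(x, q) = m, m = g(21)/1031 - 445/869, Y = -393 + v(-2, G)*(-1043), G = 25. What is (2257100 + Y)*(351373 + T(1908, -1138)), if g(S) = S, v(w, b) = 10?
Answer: 64286065400080107/81449 ≈ 7.8928e+11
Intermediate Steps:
Y = -10823 (Y = -393 + 10*(-1043) = -393 - 10430 = -10823)
m = -440546/895939 (m = 21/1031 - 445/869 = -440546/895939 ≈ -0.49171)
T(x, q) = -440546/895939
(2257100 + Y)*(351373 + T(1908, -1138)) = (2257100 - 10823)*(351373 - 440546/895939) = 2246277*(314808333701/895939) = 64286065400080107/81449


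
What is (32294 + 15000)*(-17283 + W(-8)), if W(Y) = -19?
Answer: -818280788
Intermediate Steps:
(32294 + 15000)*(-17283 + W(-8)) = (32294 + 15000)*(-17283 - 19) = 47294*(-17302) = -818280788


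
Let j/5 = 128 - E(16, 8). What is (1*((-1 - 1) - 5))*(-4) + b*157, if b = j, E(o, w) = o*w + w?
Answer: -6252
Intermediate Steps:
E(o, w) = w + o*w
j = -40 (j = 5*(128 - 8*(1 + 16)) = 5*(128 - 8*17) = 5*(128 - 1*136) = 5*(128 - 136) = 5*(-8) = -40)
b = -40
(1*((-1 - 1) - 5))*(-4) + b*157 = (1*((-1 - 1) - 5))*(-4) - 40*157 = (1*(-2 - 5))*(-4) - 6280 = (1*(-7))*(-4) - 6280 = -7*(-4) - 6280 = 28 - 6280 = -6252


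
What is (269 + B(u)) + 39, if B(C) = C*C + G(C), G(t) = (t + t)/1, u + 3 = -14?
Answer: 563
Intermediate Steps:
u = -17 (u = -3 - 14 = -17)
G(t) = 2*t (G(t) = 1*(2*t) = 2*t)
B(C) = C² + 2*C (B(C) = C*C + 2*C = C² + 2*C)
(269 + B(u)) + 39 = (269 - 17*(2 - 17)) + 39 = (269 - 17*(-15)) + 39 = (269 + 255) + 39 = 524 + 39 = 563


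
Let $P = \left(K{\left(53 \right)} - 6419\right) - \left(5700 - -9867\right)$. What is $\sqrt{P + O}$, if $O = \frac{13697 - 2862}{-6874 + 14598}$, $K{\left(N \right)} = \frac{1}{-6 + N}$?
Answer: $\frac{i \sqrt{724333127105723}}{181514} \approx 148.27 i$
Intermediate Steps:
$O = \frac{10835}{7724} \approx 1.4028$
$P = - \frac{1033341}{47}$ ($P = \left(\frac{1}{-6 + 53} - 6419\right) - \left(5700 - -9867\right) = \left(\frac{1}{47} - 6419\right) - \left(5700 + 9867\right) = \left(\frac{1}{47} - 6419\right) - 15567 = - \frac{301692}{47} - 15567 = - \frac{1033341}{47} \approx -21986.0$)
$\sqrt{P + O} = \sqrt{- \frac{1033341}{47} + \frac{10835}{7724}} = \sqrt{- \frac{7981016639}{363028}} = \frac{i \sqrt{724333127105723}}{181514}$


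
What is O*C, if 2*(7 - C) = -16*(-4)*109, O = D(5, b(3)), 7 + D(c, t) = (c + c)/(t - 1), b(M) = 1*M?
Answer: 6962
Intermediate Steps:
b(M) = M
D(c, t) = -7 + 2*c/(-1 + t) (D(c, t) = -7 + (c + c)/(t - 1) = -7 + (2*c)/(-1 + t) = -7 + 2*c/(-1 + t))
O = -2 (O = (7 - 7*3 + 2*5)/(-1 + 3) = (7 - 21 + 10)/2 = (1/2)*(-4) = -2)
C = -3481 (C = 7 - (-16*(-4))*109/2 = 7 - 32*109 = 7 - 1/2*6976 = 7 - 3488 = -3481)
O*C = -2*(-3481) = 6962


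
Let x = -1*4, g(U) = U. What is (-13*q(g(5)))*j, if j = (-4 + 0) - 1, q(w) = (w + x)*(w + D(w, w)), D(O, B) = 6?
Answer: 715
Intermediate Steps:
x = -4
q(w) = (-4 + w)*(6 + w) (q(w) = (w - 4)*(w + 6) = (-4 + w)*(6 + w))
j = -5 (j = -4 - 1 = -5)
(-13*q(g(5)))*j = -13*(-24 + 5² + 2*5)*(-5) = -13*(-24 + 25 + 10)*(-5) = -13*11*(-5) = -143*(-5) = 715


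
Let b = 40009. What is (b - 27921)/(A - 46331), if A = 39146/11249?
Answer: -135977912/521138273 ≈ -0.26092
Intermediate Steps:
A = 39146/11249 (A = 39146*(1/11249) = 39146/11249 ≈ 3.4800)
(b - 27921)/(A - 46331) = (40009 - 27921)/(39146/11249 - 46331) = 12088/(-521138273/11249) = 12088*(-11249/521138273) = -135977912/521138273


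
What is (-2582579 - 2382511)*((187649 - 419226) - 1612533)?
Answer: 9156172119900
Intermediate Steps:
(-2582579 - 2382511)*((187649 - 419226) - 1612533) = -4965090*(-231577 - 1612533) = -4965090*(-1844110) = 9156172119900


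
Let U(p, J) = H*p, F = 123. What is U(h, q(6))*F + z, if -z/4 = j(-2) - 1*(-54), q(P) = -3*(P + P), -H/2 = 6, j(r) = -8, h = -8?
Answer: 11624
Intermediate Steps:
H = -12 (H = -2*6 = -12)
q(P) = -6*P
U(p, J) = -12*p
z = -184 (z = -4*(-8 - 1*(-54)) = -4*(-8 + 54) = -4*46 = -184)
U(h, q(6))*F + z = -12*(-8)*123 - 184 = 96*123 - 184 = 11808 - 184 = 11624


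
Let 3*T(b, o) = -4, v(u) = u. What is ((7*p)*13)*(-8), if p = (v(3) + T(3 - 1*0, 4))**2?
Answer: -18200/9 ≈ -2022.2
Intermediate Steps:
T(b, o) = -4/3 (T(b, o) = (1/3)*(-4) = -4/3)
p = 25/9 (p = (3 - 4/3)**2 = (5/3)**2 = 25/9 ≈ 2.7778)
((7*p)*13)*(-8) = ((7*(25/9))*13)*(-8) = ((175/9)*13)*(-8) = (2275/9)*(-8) = -18200/9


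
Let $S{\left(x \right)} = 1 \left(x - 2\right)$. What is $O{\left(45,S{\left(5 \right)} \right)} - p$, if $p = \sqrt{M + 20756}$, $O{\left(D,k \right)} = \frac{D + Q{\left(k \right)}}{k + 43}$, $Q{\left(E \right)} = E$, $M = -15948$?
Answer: $\frac{24}{23} - 2 \sqrt{1202} \approx -68.296$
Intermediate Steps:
$S{\left(x \right)} = -2 + x$ ($S{\left(x \right)} = 1 \left(-2 + x\right) = -2 + x$)
$O{\left(D,k \right)} = \frac{D + k}{43 + k}$ ($O{\left(D,k \right)} = \frac{D + k}{k + 43} = \frac{D + k}{43 + k}$)
$p = 2 \sqrt{1202}$ ($p = \sqrt{-15948 + 20756} = \sqrt{4808} = 2 \sqrt{1202} \approx 69.34$)
$O{\left(45,S{\left(5 \right)} \right)} - p = \frac{45 + \left(-2 + 5\right)}{43 + \left(-2 + 5\right)} - 2 \sqrt{1202} = \frac{45 + 3}{43 + 3} - 2 \sqrt{1202} = \frac{1}{46} \cdot 48 - 2 \sqrt{1202} = \frac{24}{23} - 2 \sqrt{1202}$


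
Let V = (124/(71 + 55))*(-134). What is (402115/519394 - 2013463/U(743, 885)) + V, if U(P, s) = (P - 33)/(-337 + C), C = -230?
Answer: 9338320777749823/5808123405 ≈ 1.6078e+6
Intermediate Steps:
U(P, s) = 11/189 - P/567 (U(P, s) = (P - 33)/(-337 - 230) = (-33 + P)/(-567) = (-33 + P)*(-1/567) = 11/189 - P/567)
V = -8308/63 (V = (124/126)*(-134) = (124*(1/126))*(-134) = (62/63)*(-134) = -8308/63 ≈ -131.87)
(402115/519394 - 2013463/U(743, 885)) + V = (402115/519394 - 2013463/(11/189 - 1/567*743)) - 8308/63 = (402115*(1/519394) - 2013463/(11/189 - 743/567)) - 8308/63 = (402115/519394 - 2013463/(-710/567)) - 8308/63 = (402115/519394 - 2013463*(-567/710)) - 8308/63 = (402115/519394 + 1141633521/710) - 8308/63 = 148239471626981/92192435 - 8308/63 = 9338320777749823/5808123405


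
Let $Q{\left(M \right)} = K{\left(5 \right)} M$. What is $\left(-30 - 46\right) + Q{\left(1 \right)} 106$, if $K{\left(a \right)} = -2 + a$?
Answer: $242$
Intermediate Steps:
$Q{\left(M \right)} = 3 M$ ($Q{\left(M \right)} = \left(-2 + 5\right) M = 3 M$)
$\left(-30 - 46\right) + Q{\left(1 \right)} 106 = \left(-30 - 46\right) + 3 \cdot 1 \cdot 106 = -76 + 3 \cdot 106 = -76 + 318 = 242$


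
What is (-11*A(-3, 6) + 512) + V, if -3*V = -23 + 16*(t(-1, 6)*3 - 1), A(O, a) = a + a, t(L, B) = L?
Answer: 409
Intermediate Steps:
A(O, a) = 2*a
V = 29 (V = -(-23 + 16*(-1*3 - 1))/3 = -(-23 + 16*(-3 - 1))/3 = -(-23 + 16*(-4))/3 = -(-23 - 64)/3 = -⅓*(-87) = 29)
(-11*A(-3, 6) + 512) + V = (-22*6 + 512) + 29 = (-11*12 + 512) + 29 = (-132 + 512) + 29 = 380 + 29 = 409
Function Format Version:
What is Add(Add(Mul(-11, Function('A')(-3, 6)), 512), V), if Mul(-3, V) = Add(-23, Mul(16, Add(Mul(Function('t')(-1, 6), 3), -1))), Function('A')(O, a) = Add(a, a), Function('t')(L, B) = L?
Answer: 409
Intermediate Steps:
Function('A')(O, a) = Mul(2, a)
V = 29 (V = Mul(Rational(-1, 3), Add(-23, Mul(16, Add(Mul(-1, 3), -1)))) = Mul(Rational(-1, 3), Add(-23, Mul(16, Add(-3, -1)))) = Mul(Rational(-1, 3), Add(-23, Mul(16, -4))) = Mul(Rational(-1, 3), Add(-23, -64)) = Mul(Rational(-1, 3), -87) = 29)
Add(Add(Mul(-11, Function('A')(-3, 6)), 512), V) = Add(Add(Mul(-11, Mul(2, 6)), 512), 29) = Add(Add(Mul(-11, 12), 512), 29) = Add(Add(-132, 512), 29) = Add(380, 29) = 409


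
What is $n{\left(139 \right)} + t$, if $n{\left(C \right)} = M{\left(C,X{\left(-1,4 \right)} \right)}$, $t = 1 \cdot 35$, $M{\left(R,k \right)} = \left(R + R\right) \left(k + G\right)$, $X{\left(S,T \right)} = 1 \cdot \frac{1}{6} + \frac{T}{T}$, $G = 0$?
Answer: $\frac{1078}{3} \approx 359.33$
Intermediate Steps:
$X{\left(S,T \right)} = \frac{7}{6}$ ($X{\left(S,T \right)} = 1 \cdot \frac{1}{6} + 1 = \frac{1}{6} + 1 = \frac{7}{6}$)
$M{\left(R,k \right)} = 2 R k$ ($M{\left(R,k \right)} = \left(R + R\right) \left(k + 0\right) = 2 R k$)
$t = 35$
$n{\left(C \right)} = \frac{7 C}{3}$ ($n{\left(C \right)} = 2 C \frac{7}{6} = \frac{7 C}{3}$)
$n{\left(139 \right)} + t = \frac{7}{3} \cdot 139 + 35 = \frac{973}{3} + 35 = \frac{1078}{3}$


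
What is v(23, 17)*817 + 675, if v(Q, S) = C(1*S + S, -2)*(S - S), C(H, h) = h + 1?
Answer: 675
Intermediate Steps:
C(H, h) = 1 + h
v(Q, S) = 0 (v(Q, S) = (1 - 2)*(S - S) = -1*0 = 0)
v(23, 17)*817 + 675 = 0*817 + 675 = 0 + 675 = 675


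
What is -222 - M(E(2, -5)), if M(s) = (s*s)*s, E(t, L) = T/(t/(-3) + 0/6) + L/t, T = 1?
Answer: -158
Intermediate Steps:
E(t, L) = -3/t + L/t (E(t, L) = 1/(t/(-3) + 0/6) + L/t = 1/(t*(-⅓) + 0*(⅙)) + L/t = 1/(-t/3 + 0) + L/t = 1/(-t/3) + L/t = 1*(-3/t) + L/t = -3/t + L/t)
M(s) = s³ (M(s) = s²*s = s³)
-222 - M(E(2, -5)) = -222 - ((-3 - 5)/2)³ = -222 - ((½)*(-8))³ = -222 - 1*(-4)³ = -222 - 1*(-64) = -222 + 64 = -158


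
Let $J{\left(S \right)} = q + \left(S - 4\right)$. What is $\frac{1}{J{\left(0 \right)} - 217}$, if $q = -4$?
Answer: $- \frac{1}{225} \approx -0.0044444$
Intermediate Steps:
$J{\left(S \right)} = -8 + S$ ($J{\left(S \right)} = -4 + \left(S - 4\right) = -4 + \left(-4 + S\right) = -8 + S$)
$\frac{1}{J{\left(0 \right)} - 217} = \frac{1}{\left(-8 + 0\right) - 217} = \frac{1}{-8 - 217} = \frac{1}{-225} = - \frac{1}{225}$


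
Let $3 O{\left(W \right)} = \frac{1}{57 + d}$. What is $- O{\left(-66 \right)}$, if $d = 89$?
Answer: $- \frac{1}{438} \approx -0.0022831$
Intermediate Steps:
$O{\left(W \right)} = \frac{1}{438}$ ($O{\left(W \right)} = \frac{1}{3 \left(57 + 89\right)} = \frac{1}{3 \cdot 146} = \frac{1}{3} \cdot \frac{1}{146} = \frac{1}{438}$)
$- O{\left(-66 \right)} = \left(-1\right) \frac{1}{438} = - \frac{1}{438}$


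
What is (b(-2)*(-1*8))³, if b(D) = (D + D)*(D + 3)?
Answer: 32768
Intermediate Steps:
b(D) = 2*D*(3 + D) (b(D) = (2*D)*(3 + D) = 2*D*(3 + D))
(b(-2)*(-1*8))³ = ((2*(-2)*(3 - 2))*(-1*8))³ = ((2*(-2)*1)*(-8))³ = (-4*(-8))³ = 32³ = 32768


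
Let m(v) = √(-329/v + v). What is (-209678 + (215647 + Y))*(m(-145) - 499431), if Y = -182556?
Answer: 88193021997 - 353174*I*√750230/145 ≈ 8.8193e+10 - 2.1097e+6*I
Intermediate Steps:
m(v) = √(v - 329/v)
(-209678 + (215647 + Y))*(m(-145) - 499431) = (-209678 + (215647 - 182556))*(√(-145 - 329/(-145)) - 499431) = (-209678 + 33091)*(√(-145 - 329*(-1/145)) - 499431) = -176587*(√(-145 + 329/145) - 499431) = -176587*(√(-20696/145) - 499431) = -176587*(2*I*√750230/145 - 499431) = -176587*(-499431 + 2*I*√750230/145) = 88193021997 - 353174*I*√750230/145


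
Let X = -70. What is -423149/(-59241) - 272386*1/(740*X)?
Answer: 2718252659/219191700 ≈ 12.401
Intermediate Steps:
-423149/(-59241) - 272386*1/(740*X) = -423149/(-59241) - 272386/(-37*(-70)*(-20)) = -423149*(-1/59241) - 272386/(2590*(-20)) = 423149/59241 - 272386/(-51800) = 423149/59241 - 272386*(-1/51800) = 423149/59241 + 136193/25900 = 2718252659/219191700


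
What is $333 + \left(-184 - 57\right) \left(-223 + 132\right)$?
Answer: $22264$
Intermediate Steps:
$333 + \left(-184 - 57\right) \left(-223 + 132\right) = 333 + \left(-184 - 57\right) \left(-91\right) = 333 - -21931 = 333 + 21931 = 22264$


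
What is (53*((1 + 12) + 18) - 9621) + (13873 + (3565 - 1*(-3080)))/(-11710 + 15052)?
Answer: -13320979/1671 ≈ -7971.9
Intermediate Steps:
(53*((1 + 12) + 18) - 9621) + (13873 + (3565 - 1*(-3080)))/(-11710 + 15052) = (53*(13 + 18) - 9621) + (13873 + (3565 + 3080))/3342 = (53*31 - 9621) + (13873 + 6645)*(1/3342) = (1643 - 9621) + 20518*(1/3342) = -7978 + 10259/1671 = -13320979/1671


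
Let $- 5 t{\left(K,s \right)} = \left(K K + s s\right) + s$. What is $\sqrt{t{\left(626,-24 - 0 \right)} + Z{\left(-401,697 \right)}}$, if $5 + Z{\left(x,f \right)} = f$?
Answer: $\frac{2 i \sqrt{486210}}{5} \approx 278.92 i$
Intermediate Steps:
$t{\left(K,s \right)} = - \frac{s}{5} - \frac{K^{2}}{5} - \frac{s^{2}}{5}$ ($t{\left(K,s \right)} = - \frac{\left(K K + s s\right) + s}{5} = - \frac{\left(K^{2} + s^{2}\right) + s}{5} = - \frac{s + K^{2} + s^{2}}{5} = - \frac{s}{5} - \frac{K^{2}}{5} - \frac{s^{2}}{5}$)
$Z{\left(x,f \right)} = -5 + f$
$\sqrt{t{\left(626,-24 - 0 \right)} + Z{\left(-401,697 \right)}} = \sqrt{\left(- \frac{-24 - 0}{5} - \frac{626^{2}}{5} - \frac{\left(-24 - 0\right)^{2}}{5}\right) + \left(-5 + 697\right)} = \sqrt{\left(- \frac{-24 + 0}{5} - \frac{391876}{5} - \frac{\left(-24 + 0\right)^{2}}{5}\right) + 692} = \sqrt{\left(\left(- \frac{1}{5}\right) \left(-24\right) - \frac{391876}{5} - \frac{\left(-24\right)^{2}}{5}\right) + 692} = \sqrt{\left(\frac{24}{5} - \frac{391876}{5} - \frac{576}{5}\right) + 692} = \sqrt{- \frac{392428}{5} + 692} = \sqrt{- \frac{388968}{5}} = \frac{2 i \sqrt{486210}}{5}$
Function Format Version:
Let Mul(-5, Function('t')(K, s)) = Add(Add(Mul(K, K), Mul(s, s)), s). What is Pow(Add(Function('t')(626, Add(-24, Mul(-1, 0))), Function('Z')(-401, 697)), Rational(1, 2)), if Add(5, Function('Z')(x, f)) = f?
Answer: Mul(Rational(2, 5), I, Pow(486210, Rational(1, 2))) ≈ Mul(278.92, I)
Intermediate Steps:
Function('t')(K, s) = Add(Mul(Rational(-1, 5), s), Mul(Rational(-1, 5), Pow(K, 2)), Mul(Rational(-1, 5), Pow(s, 2))) (Function('t')(K, s) = Mul(Rational(-1, 5), Add(Add(Mul(K, K), Mul(s, s)), s)) = Mul(Rational(-1, 5), Add(Add(Pow(K, 2), Pow(s, 2)), s)) = Mul(Rational(-1, 5), Add(s, Pow(K, 2), Pow(s, 2))) = Add(Mul(Rational(-1, 5), s), Mul(Rational(-1, 5), Pow(K, 2)), Mul(Rational(-1, 5), Pow(s, 2))))
Function('Z')(x, f) = Add(-5, f)
Pow(Add(Function('t')(626, Add(-24, Mul(-1, 0))), Function('Z')(-401, 697)), Rational(1, 2)) = Pow(Add(Add(Mul(Rational(-1, 5), Add(-24, Mul(-1, 0))), Mul(Rational(-1, 5), Pow(626, 2)), Mul(Rational(-1, 5), Pow(Add(-24, Mul(-1, 0)), 2))), Add(-5, 697)), Rational(1, 2)) = Pow(Add(Add(Mul(Rational(-1, 5), Add(-24, 0)), Mul(Rational(-1, 5), 391876), Mul(Rational(-1, 5), Pow(Add(-24, 0), 2))), 692), Rational(1, 2)) = Pow(Add(Add(Mul(Rational(-1, 5), -24), Rational(-391876, 5), Mul(Rational(-1, 5), Pow(-24, 2))), 692), Rational(1, 2)) = Pow(Add(Add(Rational(24, 5), Rational(-391876, 5), Mul(Rational(-1, 5), 576)), 692), Rational(1, 2)) = Pow(Add(Add(Rational(24, 5), Rational(-391876, 5), Rational(-576, 5)), 692), Rational(1, 2)) = Pow(Add(Rational(-392428, 5), 692), Rational(1, 2)) = Pow(Rational(-388968, 5), Rational(1, 2)) = Mul(Rational(2, 5), I, Pow(486210, Rational(1, 2)))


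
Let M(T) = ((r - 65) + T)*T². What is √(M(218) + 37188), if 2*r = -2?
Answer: 34*√6281 ≈ 2694.6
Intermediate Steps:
r = -1 (r = (½)*(-2) = -1)
M(T) = T²*(-66 + T) (M(T) = ((-1 - 65) + T)*T² = (-66 + T)*T² = T²*(-66 + T))
√(M(218) + 37188) = √(218²*(-66 + 218) + 37188) = √(47524*152 + 37188) = √(7223648 + 37188) = √7260836 = 34*√6281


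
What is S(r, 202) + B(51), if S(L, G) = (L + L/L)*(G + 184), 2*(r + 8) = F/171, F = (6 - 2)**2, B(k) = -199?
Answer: -492983/171 ≈ -2882.9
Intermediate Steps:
F = 16 (F = 4**2 = 16)
r = -1360/171 (r = -8 + (16/171)/2 = -8 + (16*(1/171))/2 = -8 + (1/2)*(16/171) = -8 + 8/171 = -1360/171 ≈ -7.9532)
S(L, G) = (1 + L)*(184 + G) (S(L, G) = (L + 1)*(184 + G) = (1 + L)*(184 + G))
S(r, 202) + B(51) = (184 + 202 + 184*(-1360/171) + 202*(-1360/171)) - 199 = (184 + 202 - 250240/171 - 274720/171) - 199 = -458954/171 - 199 = -492983/171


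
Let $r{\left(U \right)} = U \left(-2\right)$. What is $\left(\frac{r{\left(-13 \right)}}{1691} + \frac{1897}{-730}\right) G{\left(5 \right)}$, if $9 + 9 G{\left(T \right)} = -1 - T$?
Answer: $\frac{1062949}{246886} \approx 4.3054$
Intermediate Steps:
$r{\left(U \right)} = - 2 U$
$G{\left(T \right)} = - \frac{10}{9} - \frac{T}{9}$ ($G{\left(T \right)} = -1 + \frac{-1 - T}{9} = -1 - \left(\frac{1}{9} + \frac{T}{9}\right) = - \frac{10}{9} - \frac{T}{9}$)
$\left(\frac{r{\left(-13 \right)}}{1691} + \frac{1897}{-730}\right) G{\left(5 \right)} = \left(\frac{\left(-2\right) \left(-13\right)}{1691} + \frac{1897}{-730}\right) \left(- \frac{10}{9} - \frac{5}{9}\right) = \left(26 \cdot \frac{1}{1691} + 1897 \left(- \frac{1}{730}\right)\right) \left(- \frac{10}{9} - \frac{5}{9}\right) = \left(\frac{26}{1691} - \frac{1897}{730}\right) \left(- \frac{5}{3}\right) = \left(- \frac{3188847}{1234430}\right) \left(- \frac{5}{3}\right) = \frac{1062949}{246886}$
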